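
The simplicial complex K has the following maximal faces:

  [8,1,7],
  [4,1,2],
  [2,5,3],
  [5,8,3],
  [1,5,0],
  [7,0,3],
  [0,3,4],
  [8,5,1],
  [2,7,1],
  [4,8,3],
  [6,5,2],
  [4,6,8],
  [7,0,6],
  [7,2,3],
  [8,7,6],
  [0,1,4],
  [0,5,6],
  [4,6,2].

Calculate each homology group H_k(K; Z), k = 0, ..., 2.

H_0 = Z,  H_1 = Z^2,  H_2 = Z.

Take the total order 0 < 1 < 2 < 3 < 4 < 5 < 6 < 7 < 8 on the vertex set. Then K (dimension 2) consists of the simplices:

  0-simplices (9): [0], [1], [2], [3], [4], [5], [6], [7], [8]
  1-simplices (27): (27 of them)
  2-simplices (18): [0,1,4], [0,1,5], [0,3,4], [0,3,7], [0,5,6], [0,6,7], [1,2,4], [1,2,7], [1,5,8], [1,7,8], [2,3,5], [2,3,7], [2,4,6], [2,5,6], [3,4,8], [3,5,8], [4,6,8], [6,7,8]

so the chain groups are C_0 ≅ Z^9, C_1 ≅ Z^27, C_2 ≅ Z^18.

Boundary ∂_1: C_1 → C_0 is given by ∂[p,q] = [q] − [p].
The 9×27 boundary matrix has rank 8 and Smith normal form diag(1,1,1,1,1,1,1,1).

Boundary ∂_2: C_2 → C_1 acts by ∂[p,q,r] = [q,r] − [p,r] + [p,q]. For instance
  ∂[4,6,8] = [6,8] − [4,8] + [4,6],
  ∂[2,3,5] = [3,5] − [2,5] + [2,3].
As a 27×18 matrix over Z this has rank 17, with invariant factors (1,1,1,1,1,1,1,1,1,1,1,1,1,1,1,1,1).

Now H_k = ker ∂_k / im ∂_{k+1}, so:

  H_0: rank C_0 − rank ∂_1 = 9 − 8 = 1, and the invariant factors of ∂_1 are all 1, so H_0 = Z.
  H_1: rank ker ∂_1 − rank ∂_2 = (27 − 8) − 17 = 2, and the invariant factors of ∂_2 are all 1, so H_1 = Z^2.
  H_2: rank ker ∂_2 − rank ∂_3 = (18 − 17) − 0 = 1, and there is no ∂_3, so H_2 = Z.

As a check, the Euler characteristic is 9 − 27 + 18 = 0, which agrees with 1 − 2 + 1 = 0.
(K is a triangulation of the torus T^2.)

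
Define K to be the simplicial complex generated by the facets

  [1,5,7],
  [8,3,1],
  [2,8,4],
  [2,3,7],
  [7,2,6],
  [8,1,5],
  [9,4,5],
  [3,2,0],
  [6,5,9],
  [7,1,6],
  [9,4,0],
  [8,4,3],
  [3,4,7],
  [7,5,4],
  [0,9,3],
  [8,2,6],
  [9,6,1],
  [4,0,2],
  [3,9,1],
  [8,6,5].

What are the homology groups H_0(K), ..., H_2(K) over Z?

H_0 ≅ Z,  H_1 ≅ Z ⊕ Z/2,  H_2 = 0.

We work with the vertex ordering 0 < 1 < 2 < 3 < 4 < 5 < 6 < 7 < 8 < 9. The simplices of K, each written with vertices in increasing order, are:

  0-simplices (10): [0], [1], [2], [3], [4], [5], [6], [7], [8], [9]
  1-simplices (30): (30 of them)
  2-simplices (20): (20 of them)

Hence C_0 ≅ Z^10, C_1 ≅ Z^30, C_2 ≅ Z^20.

∂_1: C_1 → C_0 sends each edge [p,q] (with p < q) to q − p. For instance
  ∂[1,5] = [5] − [1].
As a 10×30 matrix over Z this has rank 9, with invariant factors (1,1,1,1,1,1,1,1,1).

Boundary ∂_2: C_2 → C_1 acts by ∂[p,q,r] = [q,r] − [p,r] + [p,q]. For instance
  ∂[2,6,8] = [6,8] − [2,8] + [2,6],
  ∂[0,3,9] = [3,9] − [0,9] + [0,3].
The resulting 30×20 matrix has rank 20, and its Smith normal form has invariant factors (1,1,1,1,1,1,1,1,1,1,1,1,1,1,1,1,1,1,1,2).

Now H_k = ker ∂_k / im ∂_{k+1}, so:

  H_0: rank C_0 − rank ∂_1 = 10 − 9 = 1, and the invariant factors of ∂_1 are all 1, so H_0 ≅ Z.
  H_1: rank ker ∂_1 − rank ∂_2 = (30 − 9) − 20 = 1, and ∂_2 has invariant factor 2 > 1, so H_1 ≅ Z ⊕ Z/2.
  H_2: rank ker ∂_2 − rank ∂_3 = (20 − 20) − 0 = 0, and there is no ∂_3, so H_2 ≅ 0.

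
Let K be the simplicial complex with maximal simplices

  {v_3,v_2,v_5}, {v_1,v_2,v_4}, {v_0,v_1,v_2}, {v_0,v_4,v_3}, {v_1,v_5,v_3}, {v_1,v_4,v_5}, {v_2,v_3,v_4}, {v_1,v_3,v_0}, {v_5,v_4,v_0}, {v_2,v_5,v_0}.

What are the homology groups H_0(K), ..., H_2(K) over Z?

Order the vertices as v_0 < v_1 < v_2 < v_3 < v_4 < v_5. Listing each simplex with vertices in this order, K has dimension 2 with simplices:

  0-simplices (6): [v_0], [v_1], [v_2], [v_3], [v_4], [v_5]
  1-simplices (15): (15 of them)
  2-simplices (10): [v_0,v_1,v_2], [v_0,v_1,v_3], [v_0,v_2,v_5], [v_0,v_3,v_4], [v_0,v_4,v_5], [v_1,v_2,v_4], [v_1,v_3,v_5], [v_1,v_4,v_5], [v_2,v_3,v_4], [v_2,v_3,v_5]

giving chain groups C_0 ≅ Z^6, C_1 ≅ Z^15, C_2 ≅ Z^10.

Boundary ∂_1: C_1 → C_0 sends each edge [p,q] (with p < q) to q − p.
As a 6×15 matrix over Z this has rank 5, with invariant factors (1,1,1,1,1).

The boundary map ∂_2: C_2 → C_1 sends each 2-simplex [p,q,r] to [q,r] − [p,r] + [p,q]. For instance
  ∂[v_1,v_3,v_5] = [v_3,v_5] − [v_1,v_5] + [v_1,v_3],
  ∂[v_0,v_1,v_2] = [v_1,v_2] − [v_0,v_2] + [v_0,v_1].
The resulting 15×10 matrix has rank 10, and its Smith normal form has invariant factors (1,1,1,1,1,1,1,1,1,2).

Reading off H_k = ker ∂_k / im ∂_{k+1}:

  H_0: rank C_0 − rank ∂_1 = 6 − 5 = 1, and the invariant factors of ∂_1 are all 1, so H_0 = Z.
  H_1: rank ker ∂_1 − rank ∂_2 = (15 − 5) − 10 = 0, and ∂_2 has invariant factor 2 > 1, so H_1 = Z/2.
  H_2: rank ker ∂_2 − rank ∂_3 = (10 − 10) − 0 = 0, and there is no ∂_3, so H_2 = 0.

H_0 ≅ Z,  H_1 ≅ Z/2,  H_2 = 0.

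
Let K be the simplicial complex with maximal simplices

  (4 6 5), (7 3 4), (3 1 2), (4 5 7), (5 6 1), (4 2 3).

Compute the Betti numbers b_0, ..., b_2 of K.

We work with the vertex ordering 1 < 2 < 3 < 4 < 5 < 6 < 7. The simplices of K, each written with vertices in increasing order, are:

  0-simplices (7): [1], [2], [3], [4], [5], [6], [7]
  1-simplices (13): [1,2], [1,3], [1,5], [1,6], [2,3], [2,4], [3,4], [3,7], [4,5], [4,6], [4,7], [5,6], [5,7]
  2-simplices (6): [1,2,3], [1,5,6], [2,3,4], [3,4,7], [4,5,6], [4,5,7]

giving chain groups C_0 ≅ Z^7, C_1 ≅ Z^13, C_2 ≅ Z^6.

Boundary ∂_1: C_1 → C_0 sends each edge [p,q] (with p < q) to q − p. For instance
  ∂[1,5] = [5] − [1].
The resulting 7×13 matrix has rank 6, and its Smith normal form has invariant factors (1,1,1,1,1,1).

∂_2: C_2 → C_1 sends each 2-simplex [p,q,r] to [q,r] − [p,r] + [p,q]. For instance
  ∂[1,2,3] = [2,3] − [1,3] + [1,2],
  ∂[1,5,6] = [5,6] − [1,6] + [1,5].
The resulting 13×6 matrix has rank 6, and its Smith normal form has invariant factors (1,1,1,1,1,1).

From H_k ≅ ker(∂_k) / im(∂_{k+1}) we obtain:

  H_0: rank C_0 − rank ∂_1 = 7 − 6 = 1, and the invariant factors of ∂_1 are all 1, so H_0 ≅ Z.
  H_1: rank ker ∂_1 − rank ∂_2 = (13 − 6) − 6 = 1, and the invariant factors of ∂_2 are all 1, so H_1 ≅ Z.
  H_2: rank ker ∂_2 − rank ∂_3 = (6 − 6) − 0 = 0, and there is no ∂_3, so H_2 ≅ 0.

As a check, the Euler characteristic is 7 − 13 + 6 = 0, which agrees with 1 − 1 + 0 = 0.

Hence the Betti numbers are b_0 = 1, b_1 = 1, b_2 = 0.

b_0 = 1, b_1 = 1, b_2 = 0.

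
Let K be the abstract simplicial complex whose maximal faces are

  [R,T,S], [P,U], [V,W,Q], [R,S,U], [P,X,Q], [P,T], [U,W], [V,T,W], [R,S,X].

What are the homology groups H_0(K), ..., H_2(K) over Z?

Take the total order P < Q < R < S < T < U < V < W < X on the vertex set. Then K (dimension 2) consists of the simplices:

  0-simplices (9): P, Q, R, S, T, U, V, W, X
  1-simplices (18): PQ, PT, PU, PX, QV, QW, QX, RS, RT, RU, RX, ST, SU, SX, TV, TW, UW, VW
  2-simplices (6): PQX, QVW, RST, RSU, RSX, TVW

so the chain groups are C_0 ≅ Z^9, C_1 ≅ Z^18, C_2 ≅ Z^6.

∂_1: C_1 → C_0 maps an edge to its endpoints' difference, ∂[p,q] = q − p. For instance
  ∂RU = U − R.
The resulting 9×18 matrix has rank 8, and its Smith normal form has invariant factors (1,1,1,1,1,1,1,1).

Boundary ∂_2: C_2 → C_1 sends each 2-simplex [p,q,r] to [q,r] − [p,r] + [p,q]. For instance
  ∂PQX = QX − PX + PQ,
  ∂RSX = SX − RX + RS.
The resulting 18×6 matrix has rank 6, and its Smith normal form has invariant factors (1,1,1,1,1,1).

Reading off H_k = ker ∂_k / im ∂_{k+1}:

  H_0: rank C_0 − rank ∂_1 = 9 − 8 = 1, and the invariant factors of ∂_1 are all 1, so H_0 = Z.
  H_1: rank ker ∂_1 − rank ∂_2 = (18 − 8) − 6 = 4, and the invariant factors of ∂_2 are all 1, so H_1 = Z^4.
  H_2: rank ker ∂_2 − rank ∂_3 = (6 − 6) − 0 = 0, and there is no ∂_3, so H_2 = 0.

H_0 = Z,  H_1 = Z^4,  H_2 = 0.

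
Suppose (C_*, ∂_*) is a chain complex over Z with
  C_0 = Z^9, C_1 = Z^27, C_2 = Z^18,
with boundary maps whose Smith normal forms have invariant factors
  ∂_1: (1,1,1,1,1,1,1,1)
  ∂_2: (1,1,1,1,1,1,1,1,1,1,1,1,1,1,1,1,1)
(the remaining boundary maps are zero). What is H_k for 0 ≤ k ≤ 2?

H_0 ≅ Z,  H_1 ≅ Z^2,  H_2 ≅ Z.

H_0: b_0 = 9 − 0 − 8 = 1; torsion from ∂_1 factors > 1: none. So H_0 ≅ Z.
H_1: b_1 = 27 − 8 − 17 = 2; torsion from ∂_2 factors > 1: none. So H_1 ≅ Z^2.
H_2: b_2 = 18 − 17 − 0 = 1; torsion from ∂_3 factors > 1: none. So H_2 ≅ Z.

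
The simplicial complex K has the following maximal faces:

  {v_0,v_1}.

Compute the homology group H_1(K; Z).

Take the total order v_0 < v_1 on the vertex set. Then K (dimension 1) consists of the simplices:

  0-simplices (2): [v_0], [v_1]
  1-simplices (1): [v_0,v_1]

Hence C_0 ≅ Z^2, C_1 ≅ Z^1.

Boundary ∂_1: C_1 → C_0 is given by ∂[p,q] = [q] − [p]. For instance
  ∂[v_0,v_1] = [v_1] − [v_0].
The 2×1 boundary matrix has rank 1 and Smith normal form diag(1).

Computing H_k = (kernel of ∂_k) / (image of ∂_{k+1}):

  H_1: rank ker ∂_1 − rank ∂_2 = (1 − 1) − 0 = 0, and there is no ∂_2, so H_1 = 0.

H_1 ≅ 0.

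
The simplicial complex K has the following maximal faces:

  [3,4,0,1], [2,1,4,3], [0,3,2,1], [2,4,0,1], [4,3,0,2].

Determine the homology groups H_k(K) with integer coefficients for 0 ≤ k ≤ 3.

Order the vertices as 0 < 1 < 2 < 3 < 4. Listing each simplex with vertices in this order, K has dimension 3 with simplices:

  0-simplices (5): [0], [1], [2], [3], [4]
  1-simplices (10): [0,1], [0,2], [0,3], [0,4], [1,2], [1,3], [1,4], [2,3], [2,4], [3,4]
  2-simplices (10): [0,1,2], [0,1,3], [0,1,4], [0,2,3], [0,2,4], [0,3,4], [1,2,3], [1,2,4], [1,3,4], [2,3,4]
  3-simplices (5): [0,1,2,3], [0,1,2,4], [0,1,3,4], [0,2,3,4], [1,2,3,4]

so the chain groups are C_0 ≅ Z^5, C_1 ≅ Z^10, C_2 ≅ Z^10, C_3 ≅ Z^5.

Boundary ∂_1: C_1 → C_0 sends each edge [p,q] (with p < q) to q − p.
The resulting 5×10 matrix has rank 4, and its Smith normal form has invariant factors (1,1,1,1).

The boundary map ∂_2: C_2 → C_1 maps a triangle to the signed sum of its edges. For instance
  ∂[0,2,4] = [2,4] − [0,4] + [0,2],
  ∂[1,2,4] = [2,4] − [1,4] + [1,2].
This gives a 10×10 integer matrix of rank 6; reducing to Smith normal form yields diagonal entries (1,1,1,1,1,1).

Boundary ∂_3: C_3 → C_2 sends each 3-simplex σ to the alternating sum Σ_i (−1)^i (σ with its i-th vertex removed). For instance
  ∂[0,1,2,3] = [1,2,3] − [0,2,3] + [0,1,3] − [0,1,2],
  ∂[0,1,2,4] = [1,2,4] − [0,2,4] + [0,1,4] − [0,1,2].
The 10×5 boundary matrix has rank 4 and Smith normal form diag(1,1,1,1).

Reading off H_k = ker ∂_k / im ∂_{k+1}:

  H_0: rank C_0 − rank ∂_1 = 5 − 4 = 1, and the invariant factors of ∂_1 are all 1, so H_0 = Z.
  H_1: rank ker ∂_1 − rank ∂_2 = (10 − 4) − 6 = 0, and the invariant factors of ∂_2 are all 1, so H_1 = 0.
  H_2: rank ker ∂_2 − rank ∂_3 = (10 − 6) − 4 = 0, and the invariant factors of ∂_3 are all 1, so H_2 = 0.
  H_3: rank ker ∂_3 − rank ∂_4 = (5 − 4) − 0 = 1, and there is no ∂_4, so H_3 = Z.

As a check, the Euler characteristic is 5 − 10 + 10 − 5 = 0, which agrees with 1 − 0 + 0 − 1 = 0.
(K is a triangulation of the 3-sphere S^3.)

H_0 = Z,  H_1 = 0,  H_2 = 0,  H_3 = Z.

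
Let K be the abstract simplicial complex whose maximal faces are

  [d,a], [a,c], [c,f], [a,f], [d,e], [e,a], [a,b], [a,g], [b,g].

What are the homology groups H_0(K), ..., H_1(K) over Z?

Order the vertices as a < b < c < d < e < f < g. Listing each simplex with vertices in this order, K has dimension 1 with simplices:

  0-simplices (7): a, b, c, d, e, f, g
  1-simplices (9): ab, ac, ad, ae, af, ag, bg, cf, de

Hence C_0 ≅ Z^7, C_1 ≅ Z^9.

∂_1: C_1 → C_0 is given by ∂[p,q] = [q] − [p].
As a 7×9 matrix over Z this has rank 6, with invariant factors (1,1,1,1,1,1).

Computing H_k = (kernel of ∂_k) / (image of ∂_{k+1}):

  H_0: rank C_0 − rank ∂_1 = 7 − 6 = 1, and the invariant factors of ∂_1 are all 1, so H_0 ≅ Z.
  H_1: rank ker ∂_1 − rank ∂_2 = (9 − 6) − 0 = 3, and there is no ∂_2, so H_1 ≅ Z^3.

(K is a triangulation of a wedge of 3 circles.)

H_0 ≅ Z,  H_1 ≅ Z^3.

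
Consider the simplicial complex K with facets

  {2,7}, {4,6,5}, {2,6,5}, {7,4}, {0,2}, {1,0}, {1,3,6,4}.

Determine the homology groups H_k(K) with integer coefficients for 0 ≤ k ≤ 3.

H_0 = Z,  H_1 = Z^2,  H_2 = 0,  H_3 = 0.

We work with the vertex ordering 0 < 1 < 2 < 3 < 4 < 5 < 6 < 7. The simplices of K, each written with vertices in increasing order, are:

  0-simplices (8): [0], [1], [2], [3], [4], [5], [6], [7]
  1-simplices (14): [0,1], [0,2], [1,3], [1,4], [1,6], [2,5], [2,6], [2,7], [3,4], [3,6], [4,5], [4,6], [4,7], [5,6]
  2-simplices (6): [1,3,4], [1,3,6], [1,4,6], [2,5,6], [3,4,6], [4,5,6]
  3-simplices (1): [1,3,4,6]

Hence C_0 ≅ Z^8, C_1 ≅ Z^14, C_2 ≅ Z^6, C_3 ≅ Z^1.

The boundary map ∂_1: C_1 → C_0 sends each edge [p,q] (with p < q) to q − p.
This gives a 8×14 integer matrix of rank 7; reducing to Smith normal form yields diagonal entries (1,1,1,1,1,1,1).

Boundary ∂_2: C_2 → C_1 sends each 2-simplex [p,q,r] to [q,r] − [p,r] + [p,q]. For instance
  ∂[1,3,4] = [3,4] − [1,4] + [1,3],
  ∂[1,4,6] = [4,6] − [1,6] + [1,4].
As a 14×6 matrix over Z this has rank 5, with invariant factors (1,1,1,1,1).

The boundary map ∂_3: C_3 → C_2 sends each 3-simplex σ to the alternating sum Σ_i (−1)^i (σ with its i-th vertex removed). For instance
  ∂[1,3,4,6] = [3,4,6] − [1,4,6] + [1,3,6] − [1,3,4].
The resulting 6×1 matrix has rank 1, and its Smith normal form has invariant factors (1).

From H_k ≅ ker(∂_k) / im(∂_{k+1}) we obtain:

  H_0: rank C_0 − rank ∂_1 = 8 − 7 = 1, and the invariant factors of ∂_1 are all 1, so H_0 = Z.
  H_1: rank ker ∂_1 − rank ∂_2 = (14 − 7) − 5 = 2, and the invariant factors of ∂_2 are all 1, so H_1 = Z^2.
  H_2: rank ker ∂_2 − rank ∂_3 = (6 − 5) − 1 = 0, and the invariant factors of ∂_3 are all 1, so H_2 = 0.
  H_3: rank ker ∂_3 − rank ∂_4 = (1 − 1) − 0 = 0, and there is no ∂_4, so H_3 = 0.

As a check, the Euler characteristic is 8 − 14 + 6 − 1 = -1, which agrees with 1 − 2 + 0 − 0 = -1.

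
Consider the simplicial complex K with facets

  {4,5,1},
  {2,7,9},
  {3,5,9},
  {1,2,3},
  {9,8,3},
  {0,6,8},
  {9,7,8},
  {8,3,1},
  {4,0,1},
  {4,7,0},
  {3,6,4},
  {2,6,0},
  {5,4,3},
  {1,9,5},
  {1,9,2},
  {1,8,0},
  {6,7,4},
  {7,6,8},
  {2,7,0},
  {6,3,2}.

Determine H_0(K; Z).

Fix the vertex order 0 < 1 < 2 < 3 < 4 < 5 < 6 < 7 < 8 < 9 and write every simplex with vertices in increasing order. Then dim K = 2 and the simplices of K are:

  0-simplices (10): [0], [1], [2], [3], [4], [5], [6], [7], [8], [9]
  1-simplices (30): (30 of them)
  2-simplices (20): (20 of them)

giving chain groups C_0 ≅ Z^10, C_1 ≅ Z^30, C_2 ≅ Z^20.

∂_1: C_1 → C_0 is given by ∂[p,q] = [q] − [p]. For instance
  ∂[6,8] = [8] − [6].
The 10×30 boundary matrix has rank 9 and Smith normal form diag(1,1,1,1,1,1,1,1,1).

∂_2: C_2 → C_1 acts by ∂[p,q,r] = [q,r] − [p,r] + [p,q]. For instance
  ∂[1,4,5] = [4,5] − [1,5] + [1,4],
  ∂[0,1,8] = [1,8] − [0,8] + [0,1].
This gives a 30×20 integer matrix of rank 20; reducing to Smith normal form yields diagonal entries (1,1,1,1,1,1,1,1,1,1,1,1,1,1,1,1,1,1,1,2).

Reading off H_k = ker ∂_k / im ∂_{k+1}:

  H_0: rank C_0 − rank ∂_1 = 10 − 9 = 1, and the invariant factors of ∂_1 are all 1, so H_0 = Z.

H_0 ≅ Z.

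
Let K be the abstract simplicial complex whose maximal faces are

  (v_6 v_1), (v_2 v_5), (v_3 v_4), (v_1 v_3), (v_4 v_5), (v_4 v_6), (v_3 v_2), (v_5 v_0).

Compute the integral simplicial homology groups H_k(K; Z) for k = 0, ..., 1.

Order the vertices as v_0 < v_1 < v_2 < v_3 < v_4 < v_5 < v_6. Listing each simplex with vertices in this order, K has dimension 1 with simplices:

  0-simplices (7): [v_0], [v_1], [v_2], [v_3], [v_4], [v_5], [v_6]
  1-simplices (8): [v_0,v_5], [v_1,v_3], [v_1,v_6], [v_2,v_3], [v_2,v_5], [v_3,v_4], [v_4,v_5], [v_4,v_6]

Hence C_0 ≅ Z^7, C_1 ≅ Z^8.

Boundary ∂_1: C_1 → C_0 sends each edge [p,q] (with p < q) to q − p. For instance
  ∂[v_1,v_3] = [v_3] − [v_1].
The resulting 7×8 matrix has rank 6, and its Smith normal form has invariant factors (1,1,1,1,1,1).

From H_k ≅ ker(∂_k) / im(∂_{k+1}) we obtain:

  H_0: rank C_0 − rank ∂_1 = 7 − 6 = 1, and the invariant factors of ∂_1 are all 1, so H_0 = Z.
  H_1: rank ker ∂_1 − rank ∂_2 = (8 − 6) − 0 = 2, and there is no ∂_2, so H_1 = Z^2.

As a check, the Euler characteristic is 7 − 8 = -1, which agrees with 1 − 2 = -1.

H_0 = Z,  H_1 = Z^2.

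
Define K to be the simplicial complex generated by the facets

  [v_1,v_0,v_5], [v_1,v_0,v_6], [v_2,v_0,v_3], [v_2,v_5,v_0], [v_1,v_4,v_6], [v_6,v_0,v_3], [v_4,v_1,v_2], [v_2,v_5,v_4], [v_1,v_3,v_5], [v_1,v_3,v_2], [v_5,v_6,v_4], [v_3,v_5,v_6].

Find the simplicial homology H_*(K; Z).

H_0 = Z,  H_1 = Z/2Z,  H_2 = 0.

Take the total order v_0 < v_1 < v_2 < v_3 < v_4 < v_5 < v_6 on the vertex set. Then K (dimension 2) consists of the simplices:

  0-simplices (7): [v_0], [v_1], [v_2], [v_3], [v_4], [v_5], [v_6]
  1-simplices (18): (18 of them)
  2-simplices (12): (12 of them)

so the chain groups are C_0 ≅ Z^7, C_1 ≅ Z^18, C_2 ≅ Z^12.

The boundary map ∂_1: C_1 → C_0 maps an edge to its endpoints' difference, ∂[p,q] = q − p.
This gives a 7×18 integer matrix of rank 6; reducing to Smith normal form yields diagonal entries (1,1,1,1,1,1).

The boundary map ∂_2: C_2 → C_1 maps a triangle to the signed sum of its edges. For instance
  ∂[v_1,v_3,v_5] = [v_3,v_5] − [v_1,v_5] + [v_1,v_3],
  ∂[v_0,v_1,v_6] = [v_1,v_6] − [v_0,v_6] + [v_0,v_1].
As a 18×12 matrix over Z this has rank 12, with invariant factors (1,1,1,1,1,1,1,1,1,1,1,2).

Computing H_k = (kernel of ∂_k) / (image of ∂_{k+1}):

  H_0: rank C_0 − rank ∂_1 = 7 − 6 = 1, and the invariant factors of ∂_1 are all 1, so H_0 ≅ Z.
  H_1: rank ker ∂_1 − rank ∂_2 = (18 − 6) − 12 = 0, and ∂_2 has invariant factor 2 > 1, so H_1 ≅ Z/2Z.
  H_2: rank ker ∂_2 − rank ∂_3 = (12 − 12) − 0 = 0, and there is no ∂_3, so H_2 ≅ 0.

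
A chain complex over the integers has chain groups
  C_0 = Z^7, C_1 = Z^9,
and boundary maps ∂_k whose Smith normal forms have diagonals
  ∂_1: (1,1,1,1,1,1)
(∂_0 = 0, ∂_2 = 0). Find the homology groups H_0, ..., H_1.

H_0: b_0 = 7 − 0 − 6 = 1; torsion from ∂_1 factors > 1: none. So H_0 ≅ Z.
H_1: b_1 = 9 − 6 − 0 = 3; torsion from ∂_2 factors > 1: none. So H_1 ≅ Z^3.

H_0 ≅ Z,  H_1 ≅ Z^3.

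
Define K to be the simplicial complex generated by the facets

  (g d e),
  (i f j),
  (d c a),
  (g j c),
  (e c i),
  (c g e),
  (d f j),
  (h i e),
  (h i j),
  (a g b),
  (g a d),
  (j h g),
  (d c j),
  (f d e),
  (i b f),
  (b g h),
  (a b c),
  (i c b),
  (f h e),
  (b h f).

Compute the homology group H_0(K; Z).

H_0 ≅ Z.

Order the vertices as a < b < c < d < e < f < g < h < i < j. Listing each simplex with vertices in this order, K has dimension 2 with simplices:

  0-simplices (10): a, b, c, d, e, f, g, h, i, j
  1-simplices (30): ab, ac, ad, ag, bc, bf, bg, bh, bi, cd, ce, cg, ci, cj, de, df, dg, dj, ef, eg, eh, ei, fh, fi, fj, gh, gj, hi, hj, ij
  2-simplices (20): abc, abg, acd, adg, bci, bfh, bfi, bgh, cdj, ceg, cei, cgj, def, deg, dfj, efh, ehi, fij, ghj, hij

giving chain groups C_0 ≅ Z^10, C_1 ≅ Z^30, C_2 ≅ Z^20.

Boundary ∂_1: C_1 → C_0 is given by ∂[p,q] = [q] − [p]. For instance
  ∂ij = j − i.
This gives a 10×30 integer matrix of rank 9; reducing to Smith normal form yields diagonal entries (1,1,1,1,1,1,1,1,1).

The boundary map ∂_2: C_2 → C_1 maps a triangle to the signed sum of its edges. For instance
  ∂cgj = gj − cj + cg,
  ∂ghj = hj − gj + gh.
The resulting 30×20 matrix has rank 20, and its Smith normal form has invariant factors (1,1,1,1,1,1,1,1,1,1,1,1,1,1,1,1,1,1,1,2).

Computing H_k = (kernel of ∂_k) / (image of ∂_{k+1}):

  H_0: rank C_0 − rank ∂_1 = 10 − 9 = 1, and the invariant factors of ∂_1 are all 1, so H_0 = Z.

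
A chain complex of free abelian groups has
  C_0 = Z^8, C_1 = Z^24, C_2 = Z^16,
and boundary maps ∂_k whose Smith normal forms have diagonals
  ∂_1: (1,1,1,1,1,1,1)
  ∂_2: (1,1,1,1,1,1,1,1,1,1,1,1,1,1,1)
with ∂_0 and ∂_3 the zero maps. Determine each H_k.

H_0: b_0 = 8 − 0 − 7 = 1; torsion from ∂_1 factors > 1: none. So H_0 = Z.
H_1: b_1 = 24 − 7 − 15 = 2; torsion from ∂_2 factors > 1: none. So H_1 = Z^2.
H_2: b_2 = 16 − 15 − 0 = 1; torsion from ∂_3 factors > 1: none. So H_2 = Z.

H_0 = Z,  H_1 = Z^2,  H_2 = Z.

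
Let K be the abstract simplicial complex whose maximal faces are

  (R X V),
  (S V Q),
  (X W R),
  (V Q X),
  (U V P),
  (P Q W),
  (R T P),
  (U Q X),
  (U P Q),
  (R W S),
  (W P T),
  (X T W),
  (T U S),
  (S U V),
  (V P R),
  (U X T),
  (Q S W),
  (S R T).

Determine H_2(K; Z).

Order the vertices as P < Q < R < S < T < U < V < W < X. Listing each simplex with vertices in this order, K has dimension 2 with simplices:

  0-simplices (9): P, Q, R, S, T, U, V, W, X
  1-simplices (27): PQ, PR, PT, PU, PV, PW, QS, QU, QV, QW, QX, RS, RT, RV, RW, RX, ST, SU, SV, SW, TU, TW, TX, UV, UX, VX, WX
  2-simplices (18): PQU, PQW, PRT, PRV, PTW, PUV, QSV, QSW, QUX, QVX, RST, RSW, RVX, RWX, STU, SUV, TUX, TWX

giving chain groups C_0 ≅ Z^9, C_1 ≅ Z^27, C_2 ≅ Z^18.

∂_1: C_1 → C_0 is given by ∂[p,q] = [q] − [p]. For instance
  ∂VX = X − V.
The resulting 9×27 matrix has rank 8, and its Smith normal form has invariant factors (1,1,1,1,1,1,1,1).

Boundary ∂_2: C_2 → C_1 sends each 2-simplex [p,q,r] to [q,r] − [p,r] + [p,q]. For instance
  ∂QSW = SW − QW + QS,
  ∂QVX = VX − QX + QV.
The resulting 27×18 matrix has rank 18, and its Smith normal form has invariant factors (1,1,1,1,1,1,1,1,1,1,1,1,1,1,1,1,1,2).

Computing H_k = (kernel of ∂_k) / (image of ∂_{k+1}):

  H_2: rank ker ∂_2 − rank ∂_3 = (18 − 18) − 0 = 0, and there is no ∂_3, so H_2 = 0.

H_2 = 0.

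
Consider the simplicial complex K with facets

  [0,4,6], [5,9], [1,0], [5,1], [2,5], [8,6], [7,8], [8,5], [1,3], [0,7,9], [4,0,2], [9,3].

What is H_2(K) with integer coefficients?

H_2 = 0.

Fix the vertex order 0 < 1 < 2 < 3 < 4 < 5 < 6 < 7 < 8 < 9 and write every simplex with vertices in increasing order. Then dim K = 2 and the simplices of K are:

  0-simplices (10): [0], [1], [2], [3], [4], [5], [6], [7], [8], [9]
  1-simplices (17): [0,1], [0,2], [0,4], [0,6], [0,7], [0,9], [1,3], [1,5], [2,4], [2,5], [3,9], [4,6], [5,8], [5,9], [6,8], [7,8], [7,9]
  2-simplices (3): [0,2,4], [0,4,6], [0,7,9]

so the chain groups are C_0 ≅ Z^10, C_1 ≅ Z^17, C_2 ≅ Z^3.

∂_1: C_1 → C_0 is given by ∂[p,q] = [q] − [p].
The resulting 10×17 matrix has rank 9, and its Smith normal form has invariant factors (1,1,1,1,1,1,1,1,1).

The boundary map ∂_2: C_2 → C_1 sends each 2-simplex [p,q,r] to [q,r] − [p,r] + [p,q]. For instance
  ∂[0,4,6] = [4,6] − [0,6] + [0,4],
  ∂[0,7,9] = [7,9] − [0,9] + [0,7].
The 17×3 boundary matrix has rank 3 and Smith normal form diag(1,1,1).

Reading off H_k = ker ∂_k / im ∂_{k+1}:

  H_2: rank ker ∂_2 − rank ∂_3 = (3 − 3) − 0 = 0, and there is no ∂_3, so H_2 ≅ 0.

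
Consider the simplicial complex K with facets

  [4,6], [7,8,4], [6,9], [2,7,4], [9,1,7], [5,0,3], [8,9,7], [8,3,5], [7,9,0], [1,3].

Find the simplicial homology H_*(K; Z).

K has 10 vertices, 19 edges, 7 triangles.
rank ∂_0 = 0, rank ∂_1 = 9 ⇒ b_0 = 10 − 0 − 9 = 1; all invariant factors of ∂_1 are 1 so no torsion. So H_0 = Z.
rank ∂_1 = 9, rank ∂_2 = 7 ⇒ b_1 = 19 − 9 − 7 = 3; all invariant factors of ∂_2 are 1 so no torsion. So H_1 = Z^3.
rank ∂_2 = 7, rank ∂_3 = 0 ⇒ b_2 = 7 − 7 − 0 = 0. So H_2 = 0.

H_0 ≅ Z,  H_1 ≅ Z^3,  H_2 = 0.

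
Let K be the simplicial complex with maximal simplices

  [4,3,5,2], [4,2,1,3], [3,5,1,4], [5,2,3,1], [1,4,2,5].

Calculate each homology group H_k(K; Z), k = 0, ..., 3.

Order the vertices as 1 < 2 < 3 < 4 < 5. Listing each simplex with vertices in this order, K has dimension 3 with simplices:

  0-simplices (5): [1], [2], [3], [4], [5]
  1-simplices (10): [1,2], [1,3], [1,4], [1,5], [2,3], [2,4], [2,5], [3,4], [3,5], [4,5]
  2-simplices (10): [1,2,3], [1,2,4], [1,2,5], [1,3,4], [1,3,5], [1,4,5], [2,3,4], [2,3,5], [2,4,5], [3,4,5]
  3-simplices (5): [1,2,3,4], [1,2,3,5], [1,2,4,5], [1,3,4,5], [2,3,4,5]

so the chain groups are C_0 ≅ Z^5, C_1 ≅ Z^10, C_2 ≅ Z^10, C_3 ≅ Z^5.

∂_1: C_1 → C_0 maps an edge to its endpoints' difference, ∂[p,q] = q − p.
As a 5×10 matrix over Z this has rank 4, with invariant factors (1,1,1,1).

Boundary ∂_2: C_2 → C_1 acts by ∂[p,q,r] = [q,r] − [p,r] + [p,q]. For instance
  ∂[1,2,4] = [2,4] − [1,4] + [1,2],
  ∂[1,3,5] = [3,5] − [1,5] + [1,3].
This gives a 10×10 integer matrix of rank 6; reducing to Smith normal form yields diagonal entries (1,1,1,1,1,1).

Boundary ∂_3: C_3 → C_2 sends each 3-simplex σ to the alternating sum Σ_i (−1)^i (σ with its i-th vertex removed). For instance
  ∂[1,2,4,5] = [2,4,5] − [1,4,5] + [1,2,5] − [1,2,4],
  ∂[1,3,4,5] = [3,4,5] − [1,4,5] + [1,3,5] − [1,3,4].
As a 10×5 matrix over Z this has rank 4, with invariant factors (1,1,1,1).

Now H_k = ker ∂_k / im ∂_{k+1}, so:

  H_0: rank C_0 − rank ∂_1 = 5 − 4 = 1, and the invariant factors of ∂_1 are all 1, so H_0 ≅ Z.
  H_1: rank ker ∂_1 − rank ∂_2 = (10 − 4) − 6 = 0, and the invariant factors of ∂_2 are all 1, so H_1 ≅ 0.
  H_2: rank ker ∂_2 − rank ∂_3 = (10 − 6) − 4 = 0, and the invariant factors of ∂_3 are all 1, so H_2 ≅ 0.
  H_3: rank ker ∂_3 − rank ∂_4 = (5 − 4) − 0 = 1, and there is no ∂_4, so H_3 ≅ Z.

H_0 = Z,  H_1 = 0,  H_2 = 0,  H_3 = Z.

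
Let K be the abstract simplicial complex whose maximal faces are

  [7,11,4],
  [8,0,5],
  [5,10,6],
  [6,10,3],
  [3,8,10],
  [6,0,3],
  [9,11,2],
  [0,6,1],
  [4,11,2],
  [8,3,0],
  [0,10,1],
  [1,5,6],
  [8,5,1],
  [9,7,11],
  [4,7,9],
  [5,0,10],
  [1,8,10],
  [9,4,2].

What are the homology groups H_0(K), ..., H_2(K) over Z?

H_0 = Z^2,  H_1 = Z/2,  H_2 = Z.

We work with the vertex ordering 0 < 1 < 2 < 3 < 4 < 5 < 6 < 7 < 8 < 9 < 10 < 11. The simplices of K, each written with vertices in increasing order, are:

  0-simplices (12): [0], [1], [2], [3], [4], [5], [6], [7], [8], [9], [10], [11]
  1-simplices (27): (27 of them)
  2-simplices (18): (18 of them)

so the chain groups are C_0 ≅ Z^12, C_1 ≅ Z^27, C_2 ≅ Z^18.

Boundary ∂_1: C_1 → C_0 maps an edge to its endpoints' difference, ∂[p,q] = q − p. For instance
  ∂[1,8] = [8] − [1].
The 12×27 boundary matrix has rank 10 and Smith normal form diag(1,1,1,1,1,1,1,1,1,1).

∂_2: C_2 → C_1 sends each 2-simplex [p,q,r] to [q,r] − [p,r] + [p,q]. For instance
  ∂[5,6,10] = [6,10] − [5,10] + [5,6],
  ∂[0,3,8] = [3,8] − [0,8] + [0,3].
As a 27×18 matrix over Z this has rank 17, with invariant factors (1,1,1,1,1,1,1,1,1,1,1,1,1,1,1,1,2).

Now H_k = ker ∂_k / im ∂_{k+1}, so:

  H_0: rank C_0 − rank ∂_1 = 12 − 10 = 2, and the invariant factors of ∂_1 are all 1, so H_0 = Z^2.
  H_1: rank ker ∂_1 − rank ∂_2 = (27 − 10) − 17 = 0, and ∂_2 has invariant factor 2 > 1, so H_1 = Z/2.
  H_2: rank ker ∂_2 − rank ∂_3 = (18 − 17) − 0 = 1, and there is no ∂_3, so H_2 = Z.

As a check, the Euler characteristic is 12 − 27 + 18 = 3, which agrees with 2 − 0 + 1 = 3.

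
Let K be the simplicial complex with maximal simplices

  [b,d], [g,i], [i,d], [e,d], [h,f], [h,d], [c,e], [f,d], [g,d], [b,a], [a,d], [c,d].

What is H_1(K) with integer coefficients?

H_1 ≅ Z^4.

Fix the vertex order a < b < c < d < e < f < g < h < i and write every simplex with vertices in increasing order. Then dim K = 1 and the simplices of K are:

  0-simplices (9): a, b, c, d, e, f, g, h, i
  1-simplices (12): ab, ad, bd, cd, ce, de, df, dg, dh, di, fh, gi

so the chain groups are C_0 ≅ Z^9, C_1 ≅ Z^12.

Boundary ∂_1: C_1 → C_0 maps an edge to its endpoints' difference, ∂[p,q] = q − p.
As a 9×12 matrix over Z this has rank 8, with invariant factors (1,1,1,1,1,1,1,1).

From H_k ≅ ker(∂_k) / im(∂_{k+1}) we obtain:

  H_1: rank ker ∂_1 − rank ∂_2 = (12 − 8) − 0 = 4, and there is no ∂_2, so H_1 ≅ Z^4.

(K is a triangulation of a wedge of 4 circles.)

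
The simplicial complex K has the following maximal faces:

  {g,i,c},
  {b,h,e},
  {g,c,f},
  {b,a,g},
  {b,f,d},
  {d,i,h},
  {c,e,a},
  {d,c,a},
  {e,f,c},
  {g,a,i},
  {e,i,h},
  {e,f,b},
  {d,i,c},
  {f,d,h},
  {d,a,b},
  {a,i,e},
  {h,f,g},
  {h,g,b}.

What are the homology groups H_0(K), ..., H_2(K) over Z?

Fix the vertex order a < b < c < d < e < f < g < h < i and write every simplex with vertices in increasing order. Then dim K = 2 and the simplices of K are:

  0-simplices (9): a, b, c, d, e, f, g, h, i
  1-simplices (27): ab, ac, ad, ae, ag, ai, bd, be, bf, bg, bh, cd, ce, cf, cg, ci, df, dh, di, ef, eh, ei, fg, fh, gh, gi, hi
  2-simplices (18): abd, abg, acd, ace, aei, agi, bdf, bef, beh, bgh, cdi, cef, cfg, cgi, dfh, dhi, ehi, fgh

giving chain groups C_0 ≅ Z^9, C_1 ≅ Z^27, C_2 ≅ Z^18.

∂_1: C_1 → C_0 maps an edge to its endpoints' difference, ∂[p,q] = q − p.
The 9×27 boundary matrix has rank 8 and Smith normal form diag(1,1,1,1,1,1,1,1).

∂_2: C_2 → C_1 acts by ∂[p,q,r] = [q,r] − [p,r] + [p,q]. For instance
  ∂ace = ce − ae + ac,
  ∂acd = cd − ad + ac.
The resulting 27×18 matrix has rank 18, and its Smith normal form has invariant factors (1,1,1,1,1,1,1,1,1,1,1,1,1,1,1,1,1,2).

Computing H_k = (kernel of ∂_k) / (image of ∂_{k+1}):

  H_0: rank C_0 − rank ∂_1 = 9 − 8 = 1, and the invariant factors of ∂_1 are all 1, so H_0 ≅ Z.
  H_1: rank ker ∂_1 − rank ∂_2 = (27 − 8) − 18 = 1, and ∂_2 has invariant factor 2 > 1, so H_1 ≅ Z ⊕ Z/2.
  H_2: rank ker ∂_2 − rank ∂_3 = (18 − 18) − 0 = 0, and there is no ∂_3, so H_2 ≅ 0.

H_0 = Z,  H_1 = Z ⊕ Z/2,  H_2 = 0.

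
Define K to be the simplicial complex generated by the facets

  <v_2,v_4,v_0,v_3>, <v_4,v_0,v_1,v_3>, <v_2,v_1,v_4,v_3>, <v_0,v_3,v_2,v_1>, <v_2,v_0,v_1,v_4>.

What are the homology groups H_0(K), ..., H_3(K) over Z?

Fix the vertex order v_0 < v_1 < v_2 < v_3 < v_4 and write every simplex with vertices in increasing order. Then dim K = 3 and the simplices of K are:

  0-simplices (5): [v_0], [v_1], [v_2], [v_3], [v_4]
  1-simplices (10): [v_0,v_1], [v_0,v_2], [v_0,v_3], [v_0,v_4], [v_1,v_2], [v_1,v_3], [v_1,v_4], [v_2,v_3], [v_2,v_4], [v_3,v_4]
  2-simplices (10): [v_0,v_1,v_2], [v_0,v_1,v_3], [v_0,v_1,v_4], [v_0,v_2,v_3], [v_0,v_2,v_4], [v_0,v_3,v_4], [v_1,v_2,v_3], [v_1,v_2,v_4], [v_1,v_3,v_4], [v_2,v_3,v_4]
  3-simplices (5): [v_0,v_1,v_2,v_3], [v_0,v_1,v_2,v_4], [v_0,v_1,v_3,v_4], [v_0,v_2,v_3,v_4], [v_1,v_2,v_3,v_4]

Hence C_0 ≅ Z^5, C_1 ≅ Z^10, C_2 ≅ Z^10, C_3 ≅ Z^5.

The boundary map ∂_1: C_1 → C_0 maps an edge to its endpoints' difference, ∂[p,q] = q − p. For instance
  ∂[v_2,v_3] = [v_3] − [v_2].
The resulting 5×10 matrix has rank 4, and its Smith normal form has invariant factors (1,1,1,1).

The boundary map ∂_2: C_2 → C_1 acts by ∂[p,q,r] = [q,r] − [p,r] + [p,q]. For instance
  ∂[v_2,v_3,v_4] = [v_3,v_4] − [v_2,v_4] + [v_2,v_3],
  ∂[v_0,v_1,v_4] = [v_1,v_4] − [v_0,v_4] + [v_0,v_1].
As a 10×10 matrix over Z this has rank 6, with invariant factors (1,1,1,1,1,1).

∂_3: C_3 → C_2 sends each 3-simplex σ to the alternating sum Σ_i (−1)^i (σ with its i-th vertex removed). For instance
  ∂[v_0,v_1,v_2,v_4] = [v_1,v_2,v_4] − [v_0,v_2,v_4] + [v_0,v_1,v_4] − [v_0,v_1,v_2],
  ∂[v_0,v_1,v_2,v_3] = [v_1,v_2,v_3] − [v_0,v_2,v_3] + [v_0,v_1,v_3] − [v_0,v_1,v_2].
The resulting 10×5 matrix has rank 4, and its Smith normal form has invariant factors (1,1,1,1).

Computing H_k = (kernel of ∂_k) / (image of ∂_{k+1}):

  H_0: rank C_0 − rank ∂_1 = 5 − 4 = 1, and the invariant factors of ∂_1 are all 1, so H_0 ≅ Z.
  H_1: rank ker ∂_1 − rank ∂_2 = (10 − 4) − 6 = 0, and the invariant factors of ∂_2 are all 1, so H_1 ≅ 0.
  H_2: rank ker ∂_2 − rank ∂_3 = (10 − 6) − 4 = 0, and the invariant factors of ∂_3 are all 1, so H_2 ≅ 0.
  H_3: rank ker ∂_3 − rank ∂_4 = (5 − 4) − 0 = 1, and there is no ∂_4, so H_3 ≅ Z.

As a check, the Euler characteristic is 5 − 10 + 10 − 5 = 0, which agrees with 1 − 0 + 0 − 1 = 0.

H_0 = Z,  H_1 = 0,  H_2 = 0,  H_3 = Z.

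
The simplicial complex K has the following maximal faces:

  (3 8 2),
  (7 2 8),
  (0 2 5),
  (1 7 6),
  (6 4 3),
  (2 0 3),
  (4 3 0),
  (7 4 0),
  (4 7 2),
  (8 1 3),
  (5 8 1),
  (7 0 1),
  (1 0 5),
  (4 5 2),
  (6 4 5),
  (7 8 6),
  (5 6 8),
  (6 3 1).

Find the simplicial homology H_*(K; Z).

H_0 = Z,  H_1 = Z ⊕ Z/2Z,  H_2 = 0.

Take the total order 0 < 1 < 2 < 3 < 4 < 5 < 6 < 7 < 8 on the vertex set. Then K (dimension 2) consists of the simplices:

  0-simplices (9): [0], [1], [2], [3], [4], [5], [6], [7], [8]
  1-simplices (27): (27 of them)
  2-simplices (18): [0,1,5], [0,1,7], [0,2,3], [0,2,5], [0,3,4], [0,4,7], [1,3,6], [1,3,8], [1,5,8], [1,6,7], [2,3,8], [2,4,5], [2,4,7], [2,7,8], [3,4,6], [4,5,6], [5,6,8], [6,7,8]

giving chain groups C_0 ≅ Z^9, C_1 ≅ Z^27, C_2 ≅ Z^18.

∂_1: C_1 → C_0 maps an edge to its endpoints' difference, ∂[p,q] = q − p. For instance
  ∂[1,7] = [7] − [1].
The resulting 9×27 matrix has rank 8, and its Smith normal form has invariant factors (1,1,1,1,1,1,1,1).

The boundary map ∂_2: C_2 → C_1 maps a triangle to the signed sum of its edges. For instance
  ∂[3,4,6] = [4,6] − [3,6] + [3,4],
  ∂[0,3,4] = [3,4] − [0,4] + [0,3].
As a 27×18 matrix over Z this has rank 18, with invariant factors (1,1,1,1,1,1,1,1,1,1,1,1,1,1,1,1,1,2).

From H_k ≅ ker(∂_k) / im(∂_{k+1}) we obtain:

  H_0: rank C_0 − rank ∂_1 = 9 − 8 = 1, and the invariant factors of ∂_1 are all 1, so H_0 ≅ Z.
  H_1: rank ker ∂_1 − rank ∂_2 = (27 − 8) − 18 = 1, and ∂_2 has invariant factor 2 > 1, so H_1 ≅ Z ⊕ Z/2Z.
  H_2: rank ker ∂_2 − rank ∂_3 = (18 − 18) − 0 = 0, and there is no ∂_3, so H_2 ≅ 0.

As a check, the Euler characteristic is 9 − 27 + 18 = 0, which agrees with 1 − 1 + 0 = 0.
(K is a triangulation of the Klein bottle.)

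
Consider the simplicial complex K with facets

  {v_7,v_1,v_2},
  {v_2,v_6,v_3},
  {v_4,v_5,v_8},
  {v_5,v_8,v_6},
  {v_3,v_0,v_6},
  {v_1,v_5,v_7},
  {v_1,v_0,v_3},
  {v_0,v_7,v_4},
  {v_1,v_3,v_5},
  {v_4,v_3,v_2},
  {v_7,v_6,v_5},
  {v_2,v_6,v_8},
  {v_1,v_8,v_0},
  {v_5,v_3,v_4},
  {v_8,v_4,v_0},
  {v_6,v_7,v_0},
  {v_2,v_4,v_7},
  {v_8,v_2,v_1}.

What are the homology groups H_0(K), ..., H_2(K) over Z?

H_0 = Z,  H_1 = Z^2,  H_2 = Z.

We work with the vertex ordering v_0 < v_1 < v_2 < v_3 < v_4 < v_5 < v_6 < v_7 < v_8. The simplices of K, each written with vertices in increasing order, are:

  0-simplices (9): [v_0], [v_1], [v_2], [v_3], [v_4], [v_5], [v_6], [v_7], [v_8]
  1-simplices (27): (27 of them)
  2-simplices (18): (18 of them)

giving chain groups C_0 ≅ Z^9, C_1 ≅ Z^27, C_2 ≅ Z^18.

The boundary map ∂_1: C_1 → C_0 sends each edge [p,q] (with p < q) to q − p. For instance
  ∂[v_1,v_7] = [v_7] − [v_1].
As a 9×27 matrix over Z this has rank 8, with invariant factors (1,1,1,1,1,1,1,1).

The boundary map ∂_2: C_2 → C_1 sends each 2-simplex [p,q,r] to [q,r] − [p,r] + [p,q]. For instance
  ∂[v_2,v_4,v_7] = [v_4,v_7] − [v_2,v_7] + [v_2,v_4],
  ∂[v_3,v_4,v_5] = [v_4,v_5] − [v_3,v_5] + [v_3,v_4].
As a 27×18 matrix over Z this has rank 17, with invariant factors (1,1,1,1,1,1,1,1,1,1,1,1,1,1,1,1,1).

From H_k ≅ ker(∂_k) / im(∂_{k+1}) we obtain:

  H_0: rank C_0 − rank ∂_1 = 9 − 8 = 1, and the invariant factors of ∂_1 are all 1, so H_0 ≅ Z.
  H_1: rank ker ∂_1 − rank ∂_2 = (27 − 8) − 17 = 2, and the invariant factors of ∂_2 are all 1, so H_1 ≅ Z^2.
  H_2: rank ker ∂_2 − rank ∂_3 = (18 − 17) − 0 = 1, and there is no ∂_3, so H_2 ≅ Z.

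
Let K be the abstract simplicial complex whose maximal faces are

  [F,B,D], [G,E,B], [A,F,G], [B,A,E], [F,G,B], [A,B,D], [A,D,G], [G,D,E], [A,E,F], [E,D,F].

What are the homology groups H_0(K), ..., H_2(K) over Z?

Fix the vertex order A < B < D < E < F < G and write every simplex with vertices in increasing order. Then dim K = 2 and the simplices of K are:

  0-simplices (6): A, B, D, E, F, G
  1-simplices (15): AB, AD, AE, AF, AG, BD, BE, BF, BG, DE, DF, DG, EF, EG, FG
  2-simplices (10): ABD, ABE, ADG, AEF, AFG, BDF, BEG, BFG, DEF, DEG

giving chain groups C_0 ≅ Z^6, C_1 ≅ Z^15, C_2 ≅ Z^10.

The boundary map ∂_1: C_1 → C_0 maps an edge to its endpoints' difference, ∂[p,q] = q − p. For instance
  ∂DF = F − D.
The resulting 6×15 matrix has rank 5, and its Smith normal form has invariant factors (1,1,1,1,1).

∂_2: C_2 → C_1 maps a triangle to the signed sum of its edges. For instance
  ∂ADG = DG − AG + AD,
  ∂ABE = BE − AE + AB.
The resulting 15×10 matrix has rank 10, and its Smith normal form has invariant factors (1,1,1,1,1,1,1,1,1,2).

Now H_k = ker ∂_k / im ∂_{k+1}, so:

  H_0: rank C_0 − rank ∂_1 = 6 − 5 = 1, and the invariant factors of ∂_1 are all 1, so H_0 ≅ Z.
  H_1: rank ker ∂_1 − rank ∂_2 = (15 − 5) − 10 = 0, and ∂_2 has invariant factor 2 > 1, so H_1 ≅ Z/2.
  H_2: rank ker ∂_2 − rank ∂_3 = (10 − 10) − 0 = 0, and there is no ∂_3, so H_2 ≅ 0.

As a check, the Euler characteristic is 6 − 15 + 10 = 1, which agrees with 1 − 0 + 0 = 1.
(K is a triangulation of the real projective plane RP^2.)

H_0 ≅ Z,  H_1 ≅ Z/2,  H_2 = 0.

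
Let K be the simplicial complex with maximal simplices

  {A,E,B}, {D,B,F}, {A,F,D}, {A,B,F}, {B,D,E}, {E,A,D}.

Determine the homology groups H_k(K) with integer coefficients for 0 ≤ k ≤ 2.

H_0 = Z,  H_1 = 0,  H_2 = Z.

We work with the vertex ordering A < B < D < E < F. The simplices of K, each written with vertices in increasing order, are:

  0-simplices (5): A, B, D, E, F
  1-simplices (9): AB, AD, AE, AF, BD, BE, BF, DE, DF
  2-simplices (6): ABE, ABF, ADE, ADF, BDE, BDF

Hence C_0 ≅ Z^5, C_1 ≅ Z^9, C_2 ≅ Z^6.

The boundary map ∂_1: C_1 → C_0 is given by ∂[p,q] = [q] − [p]. For instance
  ∂BD = D − B.
This gives a 5×9 integer matrix of rank 4; reducing to Smith normal form yields diagonal entries (1,1,1,1).

Boundary ∂_2: C_2 → C_1 acts by ∂[p,q,r] = [q,r] − [p,r] + [p,q]. For instance
  ∂BDE = DE − BE + BD,
  ∂ADE = DE − AE + AD.
The resulting 9×6 matrix has rank 5, and its Smith normal form has invariant factors (1,1,1,1,1).

Now H_k = ker ∂_k / im ∂_{k+1}, so:

  H_0: rank C_0 − rank ∂_1 = 5 − 4 = 1, and the invariant factors of ∂_1 are all 1, so H_0 ≅ Z.
  H_1: rank ker ∂_1 − rank ∂_2 = (9 − 4) − 5 = 0, and the invariant factors of ∂_2 are all 1, so H_1 ≅ 0.
  H_2: rank ker ∂_2 − rank ∂_3 = (6 − 5) − 0 = 1, and there is no ∂_3, so H_2 ≅ Z.

(K is a triangulation of the 2-sphere S^2.)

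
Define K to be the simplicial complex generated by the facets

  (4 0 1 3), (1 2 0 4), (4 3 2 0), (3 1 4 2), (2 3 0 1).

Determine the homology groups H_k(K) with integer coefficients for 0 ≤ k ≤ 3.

H_0 = Z,  H_1 = 0,  H_2 = 0,  H_3 = Z.

Fix the vertex order 0 < 1 < 2 < 3 < 4 and write every simplex with vertices in increasing order. Then dim K = 3 and the simplices of K are:

  0-simplices (5): [0], [1], [2], [3], [4]
  1-simplices (10): [0,1], [0,2], [0,3], [0,4], [1,2], [1,3], [1,4], [2,3], [2,4], [3,4]
  2-simplices (10): [0,1,2], [0,1,3], [0,1,4], [0,2,3], [0,2,4], [0,3,4], [1,2,3], [1,2,4], [1,3,4], [2,3,4]
  3-simplices (5): [0,1,2,3], [0,1,2,4], [0,1,3,4], [0,2,3,4], [1,2,3,4]

so the chain groups are C_0 ≅ Z^5, C_1 ≅ Z^10, C_2 ≅ Z^10, C_3 ≅ Z^5.

The boundary map ∂_1: C_1 → C_0 is given by ∂[p,q] = [q] − [p].
The resulting 5×10 matrix has rank 4, and its Smith normal form has invariant factors (1,1,1,1).

Boundary ∂_2: C_2 → C_1 sends each 2-simplex [p,q,r] to [q,r] − [p,r] + [p,q]. For instance
  ∂[1,3,4] = [3,4] − [1,4] + [1,3],
  ∂[0,1,2] = [1,2] − [0,2] + [0,1].
The 10×10 boundary matrix has rank 6 and Smith normal form diag(1,1,1,1,1,1).

∂_3: C_3 → C_2 sends each 3-simplex σ to the alternating sum Σ_i (−1)^i (σ with its i-th vertex removed). For instance
  ∂[0,1,3,4] = [1,3,4] − [0,3,4] + [0,1,4] − [0,1,3],
  ∂[1,2,3,4] = [2,3,4] − [1,3,4] + [1,2,4] − [1,2,3].
This gives a 10×5 integer matrix of rank 4; reducing to Smith normal form yields diagonal entries (1,1,1,1).

Computing H_k = (kernel of ∂_k) / (image of ∂_{k+1}):

  H_0: rank C_0 − rank ∂_1 = 5 − 4 = 1, and the invariant factors of ∂_1 are all 1, so H_0 = Z.
  H_1: rank ker ∂_1 − rank ∂_2 = (10 − 4) − 6 = 0, and the invariant factors of ∂_2 are all 1, so H_1 = 0.
  H_2: rank ker ∂_2 − rank ∂_3 = (10 − 6) − 4 = 0, and the invariant factors of ∂_3 are all 1, so H_2 = 0.
  H_3: rank ker ∂_3 − rank ∂_4 = (5 − 4) − 0 = 1, and there is no ∂_4, so H_3 = Z.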